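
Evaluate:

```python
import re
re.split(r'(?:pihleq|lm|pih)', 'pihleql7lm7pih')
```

Alternation tries branches left to right and keeps the first one that lets the overall match succeed at that position.
Matches to split on: at [0:6] → 'pihleq'; at [8:10] → 'lm'; at [11:14] → 'pih'.
Splitting on the pattern gives 4 pieces.

['', 'l7', '7', '']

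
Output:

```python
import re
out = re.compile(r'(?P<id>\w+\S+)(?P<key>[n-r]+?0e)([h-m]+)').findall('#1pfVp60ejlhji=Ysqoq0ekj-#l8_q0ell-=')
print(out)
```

[('1pfVp60ejlhji=Ysqoq0ekj-#l8_', 'q0e', 'll')]

The pattern matches one or more of a word character, then one or more of a non-whitespace character (captured as 'id'); then one or more of a character in [n-r] (lazy), then the literal '0e' (captured as 'key'); then one or more of a character in [h-m] (captured).
Scanning left to right: at [1:34] match '1pfVp60ejlhji=Ysqoq0ekj-#l8_q0ell', groups = ('1pfVp60ejlhji=Ysqoq0ekj-#l8_', 'q0e', 'll').
3 groups means the one result is a tuple of 3 captured strings — 1 here.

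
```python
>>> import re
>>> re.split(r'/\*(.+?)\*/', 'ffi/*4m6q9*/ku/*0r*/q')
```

Lazy quantifiers expand one character at a time until the remainder of the pattern can match.
The group in the pattern means `split` returns the separators' captures alongside the pieces.

['ffi', '4m6q9', 'ku', '0r', 'q']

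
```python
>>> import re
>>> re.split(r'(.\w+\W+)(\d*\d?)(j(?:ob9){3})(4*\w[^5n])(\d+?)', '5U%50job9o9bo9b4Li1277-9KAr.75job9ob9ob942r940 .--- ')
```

['5U%50job9o9bo9b4Li1277', '-9KAr.', '75', 'job9ob9ob9', '42r', '9', '40 .--- ']

This matches any character, then one or more of a word character, then one or more of a non-word character (captured); then zero or more of a digit, then optionally a digit (captured); then a literal 'j', then the literal 'ob9' repeated 3 times (captured); then zero or more of a literal '4', then a word character, then any character except [5n] (captured); then one or more of a digit (lazy) (captured).
With a capturing group present, the delimiter's captured portion is kept in the result list.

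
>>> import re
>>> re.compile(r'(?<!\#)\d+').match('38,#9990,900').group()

'38'

The negative lookaround is zero-width — it rules out positions where the adjacent text would match, without consuming anything.
With `match`, the pattern is implicitly anchored at the beginning.
The match spans [0:2] → '38'.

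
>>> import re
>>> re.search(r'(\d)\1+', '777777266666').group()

'777777'

A backreference is literal: `\1` must see the identical characters the first group matched.
`re.search` tries every starting position until one works.
The match spans [0:6] → '777777'.
Captured: group 1 = '7'.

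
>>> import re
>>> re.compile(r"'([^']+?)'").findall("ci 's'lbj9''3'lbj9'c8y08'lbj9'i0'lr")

['s', '3', 'c8y08', 'i0']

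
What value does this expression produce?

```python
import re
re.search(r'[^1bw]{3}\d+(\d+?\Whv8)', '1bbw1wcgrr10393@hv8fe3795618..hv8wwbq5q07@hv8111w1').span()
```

The pattern matches exactly 3 of any character except [1bw], then one or more of a digit; then one or more of a digit (lazy), then a non-word character, then the literal 'hv8' (captured).
`re.search` tries every starting position until one works.
The match spans [7:19] → 'grr10393@hv8'.
Captured: group 1 = '3@hv8'.

(7, 19)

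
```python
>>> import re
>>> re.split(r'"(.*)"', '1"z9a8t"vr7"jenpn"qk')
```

['1', 'z9a8t"vr7"jenpn', 'qk']

Because the pattern has a capturing group, `split` also inserts each captured text between the pieces.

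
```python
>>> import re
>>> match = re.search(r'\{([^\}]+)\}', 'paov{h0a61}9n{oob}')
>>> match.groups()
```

The match spans [4:11] → '{h0a61}'.
Captured: group 1 = 'h0a61'.

('h0a61',)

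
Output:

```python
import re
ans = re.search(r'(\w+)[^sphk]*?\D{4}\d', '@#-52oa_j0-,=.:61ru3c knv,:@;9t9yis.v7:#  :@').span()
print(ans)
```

This matches one or more of a word character (captured); then zero or more of any character except [sphk] (lazy), then exactly 4 of a non-digit, then a digit.
`re.search` scans for the first position where the pattern succeeds.
The match spans [3:16] → '52oa_j0-,=.:6'.
Captured: group 1 = '52oa_j0'.

(3, 16)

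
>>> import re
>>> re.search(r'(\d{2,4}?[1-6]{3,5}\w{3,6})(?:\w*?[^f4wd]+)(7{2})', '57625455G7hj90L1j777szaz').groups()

('57625455G7hj9', '77')

The match spans [0:20] → '57625455G7hj90L1j777'.
Captured: group 1 = '57625455G7hj9', group 2 = '77'.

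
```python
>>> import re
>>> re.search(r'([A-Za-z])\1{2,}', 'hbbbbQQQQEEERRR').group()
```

'bbbb'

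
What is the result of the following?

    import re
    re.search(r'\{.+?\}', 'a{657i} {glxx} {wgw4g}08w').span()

A `+?`/`*?`/`{m,n}?` starts at its minimum and grows only as far as needed for what follows to match.
Unlike `match`, `search` isn't anchored — it looks for the pattern anywhere in the string.
The match spans [1:7] → '{657i}'.

(1, 7)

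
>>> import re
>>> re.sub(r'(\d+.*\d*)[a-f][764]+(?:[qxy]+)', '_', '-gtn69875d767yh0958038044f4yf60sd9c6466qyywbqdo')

'-gtn_wbqdo'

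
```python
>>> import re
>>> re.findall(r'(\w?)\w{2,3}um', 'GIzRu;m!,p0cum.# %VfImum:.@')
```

['p', 'V']

The pattern matches optionally a word character (captured); then 2 to 3 of a word character, then the literal 'um'.
Scanning left to right: at [9:14] match 'p0cum', group 1 = 'p'; at [18:24] match 'VfImum', group 1 = 'V'.
Because there's exactly one group, `findall` drops the full match and keeps group 1 from each hit.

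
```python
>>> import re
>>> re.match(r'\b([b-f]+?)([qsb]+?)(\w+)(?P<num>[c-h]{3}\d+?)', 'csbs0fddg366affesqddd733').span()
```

(0, 22)

The pattern matches a word boundary (`\b`, zero-width); then one or more of a character in [b-f] (lazy) (captured); then one or more of one of [qsb] (lazy) (captured); then one or more of a word character (captured); then exactly 3 of a character in [c-h], then one or more of a digit (lazy) (captured as 'num').
The `?` after the quantifier makes it lazy — it takes as little as possible before letting the rest of the pattern try.
`re.match` won't scan ahead — the pattern has to work from the very first character.
The match spans [0:22] → 'csbs0fddg366affesqddd7'.
Captured: group 1 = 'c', group 2 = 's', group 3 = 'bs0fddg366affesq', group 4 = 'ddd7'.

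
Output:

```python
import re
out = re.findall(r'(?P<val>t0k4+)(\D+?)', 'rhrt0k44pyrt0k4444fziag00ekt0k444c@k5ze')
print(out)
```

[('t0k44', 'p'), ('t0k4444', 'f'), ('t0k444', 'c')]

Pattern: the literal 't0k', then one or more of the literal '4' (captured as 'val'); then one or more of a non-digit (lazy) (captured).
`findall` packs the 2 group values into a tuple for every match.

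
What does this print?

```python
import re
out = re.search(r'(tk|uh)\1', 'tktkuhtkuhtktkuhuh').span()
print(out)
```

After group 1 captures some text, `\1` only succeeds where that same text appears again.
Unlike `match`, `search` isn't anchored — it looks for the pattern anywhere in the string.
The match spans [0:4] → 'tktk'.
Captured: group 1 = 'tk'.

(0, 4)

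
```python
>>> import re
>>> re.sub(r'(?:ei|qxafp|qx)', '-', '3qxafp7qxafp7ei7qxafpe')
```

'3-7-7-7-e'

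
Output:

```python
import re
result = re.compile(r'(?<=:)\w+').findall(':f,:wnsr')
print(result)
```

The positive lookaround only admits positions where the adjacent text matches; those characters stay outside the span.
Since nothing is captured, `findall` lists the 2 matched substrings directly.

['f', 'wnsr']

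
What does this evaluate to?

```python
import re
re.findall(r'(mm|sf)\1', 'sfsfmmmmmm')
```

['sf', 'mm']

The backreference `\1` re-matches whatever the first group consumed, character for character.
Walking the string: at [0:4] match 'sfsf', group 1 = 'sf'; at [4:8] match 'mmmm', group 1 = 'mm'.
With a single group, `findall` returns only what that group captured — 2 items.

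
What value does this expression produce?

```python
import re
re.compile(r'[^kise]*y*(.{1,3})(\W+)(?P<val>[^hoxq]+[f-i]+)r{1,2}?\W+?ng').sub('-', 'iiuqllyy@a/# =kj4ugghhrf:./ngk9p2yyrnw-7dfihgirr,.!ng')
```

Pattern: zero or more of any character except [kise], then zero or more of the literal 'y'; then 1 to 3 of any character (captured); then one or more of a non-word character (captured); then one or more of any character except [hoxq], then one or more of a character in [f-i] (captured as 'val'); then 1 to 2 of a literal 'r' (lazy), then one or more of a non-word character (lazy), then the literal 'ng'.
Matches: at [15:53] → 'j4ugghhrf:./ngk9p2yyrnw-7dfihgirr,.!ng'.
Each match is replaced by '-'.

'iiuqllyy@a/# =k-'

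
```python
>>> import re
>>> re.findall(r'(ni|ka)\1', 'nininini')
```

A backreference is literal: `\1` must see the identical characters the first group matched.
Matches: at [0:4] match 'nini', group 1 = 'ni'; at [4:8] match 'nini', group 1 = 'ni'.
With a single group, `findall` returns only what that group captured — 2 items.

['ni', 'ni']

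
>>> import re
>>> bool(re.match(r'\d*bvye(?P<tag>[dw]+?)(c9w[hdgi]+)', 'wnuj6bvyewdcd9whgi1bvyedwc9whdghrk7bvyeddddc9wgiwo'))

False

The pattern matches zero or more of a digit, then the literal 'bvy', then the literal 'e'; then one or more of one of [dw] (lazy) (captured as 'tag'); then the literal 'c9w', then one or more of one of [hdgi] (captured).
With `match`, the pattern is implicitly anchored at the beginning.
Here position 0 doesn't satisfy it, so the call returns None, and `bool(None)` is False.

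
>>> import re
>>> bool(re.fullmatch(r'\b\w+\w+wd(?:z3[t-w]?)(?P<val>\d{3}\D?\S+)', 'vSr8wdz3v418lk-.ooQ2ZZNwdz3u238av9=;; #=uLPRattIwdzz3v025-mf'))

False

`re.fullmatch` requires the pattern to consume the entire string.
Here there's no way to consume every character, so the call returns None, and `bool(None)` is False.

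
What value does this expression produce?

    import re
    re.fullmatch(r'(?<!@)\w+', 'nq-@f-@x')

The negative lookaround is zero-width — it rules out positions where the adjacent text would match, without consuming anything.
`fullmatch` succeeds only if the pattern covers the string from start to end.
Here the string isn't matched end-to-end, so the call returns None.

None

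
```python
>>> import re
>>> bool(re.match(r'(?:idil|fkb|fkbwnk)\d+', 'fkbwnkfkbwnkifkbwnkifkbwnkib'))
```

`re.match` won't scan ahead — the pattern has to work from the very first character.
Here the string doesn't start with a match, so the call returns None, and `bool(None)` is False.

False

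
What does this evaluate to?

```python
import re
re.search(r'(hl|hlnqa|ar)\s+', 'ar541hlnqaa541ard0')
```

None

`search` walks the string left to right and returns the first match it finds.
Here the pattern never matches, so the call returns None.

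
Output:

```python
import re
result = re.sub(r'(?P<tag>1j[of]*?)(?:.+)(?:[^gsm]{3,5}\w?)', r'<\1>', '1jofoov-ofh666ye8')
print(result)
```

Pattern: the literal '1j', then zero or more of one of [of] (lazy) (captured as 'tag'); then one or more of any character (non-capturing group); then 3 to 5 of any character except [gsm], then optionally a word character (non-capturing group).
The `?` after the quantifier makes it lazy — it takes as little as possible before letting the rest of the pattern try.
Matches: at [0:17] → '1jofoov-ofh666ye8'.
The replacement refers to a captured group, so each match is rewritten using its own captured text.

<1j>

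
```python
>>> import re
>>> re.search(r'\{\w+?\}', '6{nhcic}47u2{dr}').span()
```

The match spans [1:8] → '{nhcic}'.

(1, 8)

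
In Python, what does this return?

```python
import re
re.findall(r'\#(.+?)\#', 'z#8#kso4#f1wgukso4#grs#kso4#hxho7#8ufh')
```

['8', 'f1wgukso4', 'kso4']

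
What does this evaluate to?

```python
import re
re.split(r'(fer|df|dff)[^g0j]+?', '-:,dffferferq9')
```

The regex engine tests alternatives in the order written; an earlier branch that matches wins even if a later one would match more.
Matches to split on: at [3:6] → 'dff'; at [6:10] → 'ferf'.
With a capturing group present, the delimiter's captured portion is kept in the result list.

['-:,', 'df', '', 'fer', 'erq9']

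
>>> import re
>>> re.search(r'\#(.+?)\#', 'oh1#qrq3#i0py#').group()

The `?` after the quantifier makes it lazy — it takes as little as possible before letting the rest of the pattern try.
The match spans [3:9] → '#qrq3#'.

'#qrq3#'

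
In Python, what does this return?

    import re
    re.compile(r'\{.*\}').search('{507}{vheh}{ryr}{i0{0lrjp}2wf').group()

'{507}{vheh}{ryr}{i0{0lrjp}'

`search` walks the string left to right and returns the first match it finds.
The match spans [0:26] → '{507}{vheh}{ryr}{i0{0lrjp}'.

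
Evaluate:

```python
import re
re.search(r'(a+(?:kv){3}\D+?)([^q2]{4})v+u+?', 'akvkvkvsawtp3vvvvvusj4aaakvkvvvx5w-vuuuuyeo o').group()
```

'akvkvkvsawtp3vvvvvu'

The match spans [0:19] → 'akvkvkvsawtp3vvvvvu'.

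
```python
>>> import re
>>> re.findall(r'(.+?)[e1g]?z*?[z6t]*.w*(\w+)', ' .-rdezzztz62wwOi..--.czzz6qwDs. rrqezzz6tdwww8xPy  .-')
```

This matches one or more of any character (lazy) (captured); then optionally one of [e1g], then zero or more of a literal 'z' (lazy), then zero or more of one of [z6t]; then any character, then zero or more of a literal 'w'; then one or more of a word character (captured).
The `?` after the quantifier makes it lazy — it takes as little as possible before letting the rest of the pattern try.
Scanning left to right: at [0:17] match ' .-rdezzztz62wwOi', groups = (' .', 'rdezzztz62wwOi'); at [17:31] match '..--.czzz6qwDs', groups = ('..--', 'czzz6qwDs'); at [31:50] match '. rrqezzz6tdwww8xPy', groups = ('.', 'rrqezzz6tdwww8xPy').
`findall` packs the 2 group values into a tuple for every match.

[(' .', 'rdezzztz62wwOi'), ('..--', 'czzz6qwDs'), ('.', 'rrqezzz6tdwww8xPy')]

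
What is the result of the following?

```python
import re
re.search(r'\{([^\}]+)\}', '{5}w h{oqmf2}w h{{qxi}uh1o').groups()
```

The match spans [0:3] → '{5}'.
Captured: group 1 = '5'.

('5',)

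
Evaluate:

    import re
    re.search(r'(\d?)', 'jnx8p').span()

(0, 0)

Pattern: optionally a digit (captured).
`re.search` tries every starting position until one works.
The match spans [0:0] → ''.
Captured: group 1 = ''.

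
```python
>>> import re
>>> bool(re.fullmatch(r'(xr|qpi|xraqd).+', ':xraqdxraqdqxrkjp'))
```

False

`re.fullmatch` requires the pattern to consume the entire string.
Here the string isn't matched end-to-end, so the call returns None, and `bool(None)` is False.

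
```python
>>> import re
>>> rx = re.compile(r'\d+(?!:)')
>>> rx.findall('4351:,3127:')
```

The negative lookahead/lookbehind blocks any match where the forbidden context is present.
Scanning left to right: at [0:3] → '435'; at [6:9] → '312'.
With no groups in the pattern, `findall` gives back each whole match — 2 here.

['435', '312']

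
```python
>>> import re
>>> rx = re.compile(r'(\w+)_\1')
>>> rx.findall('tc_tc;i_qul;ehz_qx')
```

A backreference is literal: `\1` must see the identical characters the first group matched.
Matches: at [0:5] match 'tc_tc', group 1 = 'tc'.
With a single group, `findall` returns only what that group captured — 1 item.

['tc']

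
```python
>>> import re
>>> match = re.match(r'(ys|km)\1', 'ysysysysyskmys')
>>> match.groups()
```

('ys',)

The match spans [0:4] → 'ysys'.
Captured: group 1 = 'ys'.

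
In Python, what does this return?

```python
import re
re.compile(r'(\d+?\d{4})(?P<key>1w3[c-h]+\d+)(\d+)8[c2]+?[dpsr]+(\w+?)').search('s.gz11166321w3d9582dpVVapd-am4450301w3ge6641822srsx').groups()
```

The pattern matches one or more of a digit (lazy), then exactly 4 of a digit (captured); then the literal '1w3', then one or more of a character in [c-h], then one or more of a digit (captured as 'key'); then one or more of a digit (captured); then the literal '8', then one or more of one of [c2] (lazy), then one or more of one of [dpsr]; then one or more of a word character (lazy) (captured).
The `?` after the quantifier makes it lazy — it takes as little as possible before letting the rest of the pattern try.
`re.search` tries every starting position until one works.
The match spans [4:22] → '11166321w3d9582dpV'.
Captured: group 1 = '1116632', group 2 = '1w3d9', group 3 = '5', group 4 = 'V'.

('1116632', '1w3d9', '5', 'V')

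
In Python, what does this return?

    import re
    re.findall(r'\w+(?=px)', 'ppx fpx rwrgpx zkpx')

The lookaround is zero-width — it requires the adjacent text to match without consuming it, so the asserted text isn't part of the match.
With no groups in the pattern, `findall` gives back each whole match — 4 here.

['p', 'f', 'rwrg', 'zk']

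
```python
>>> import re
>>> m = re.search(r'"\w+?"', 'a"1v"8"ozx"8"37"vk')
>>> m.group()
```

'"1v"'

`re.search` tries every starting position until one works.
The match spans [1:5] → '"1v"'.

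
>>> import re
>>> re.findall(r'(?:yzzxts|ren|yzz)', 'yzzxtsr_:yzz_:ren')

['yzzxts', 'yzz', 'ren']

Alternation tries branches left to right and keeps the first one that lets the overall match succeed at that position.
Scanning left to right: at [0:6] → 'yzzxts'; at [9:12] → 'yzz'; at [14:17] → 'ren'.
Since nothing is captured, `findall` lists the 3 matched substrings directly.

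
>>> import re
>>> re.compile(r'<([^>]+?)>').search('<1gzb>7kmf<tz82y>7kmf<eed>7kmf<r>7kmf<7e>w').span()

(0, 6)

`re.search` tries every starting position until one works.
The match spans [0:6] → '<1gzb>'.
Captured: group 1 = '1gzb'.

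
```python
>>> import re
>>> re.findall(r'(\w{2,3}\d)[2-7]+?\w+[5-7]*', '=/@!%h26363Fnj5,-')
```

The pattern matches 2 to 3 of a word character, then a digit (captured); then one or more of a character in [2-7] (lazy), then one or more of a word character, then zero or more of a character in [5-7].
Scanning left to right: at [5:15] match 'h26363Fnj5', group 1 = 'h263'.
`findall` collects group 1 from the one match (1 total).

['h263']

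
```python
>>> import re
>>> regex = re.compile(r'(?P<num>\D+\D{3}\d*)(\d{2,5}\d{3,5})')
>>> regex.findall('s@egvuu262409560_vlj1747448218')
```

The pattern matches one or more of a non-digit, then exactly 3 of a non-digit, then zero or more of a digit (captured as 'num'); then 2 to 5 of a digit, then 3 to 5 of a digit (captured).
Walking the string: at [0:16] match 's@egvuu262409560', groups = ('s@egvuu2624', '09560'); at [16:30] match '_vlj1747448218', groups = ('_vlj17474', '48218').
`findall` packs the 2 group values into a tuple for every match.

[('s@egvuu2624', '09560'), ('_vlj17474', '48218')]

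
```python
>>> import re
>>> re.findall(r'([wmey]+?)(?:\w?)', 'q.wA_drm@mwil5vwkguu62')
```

['w', 'm', 'm', 'w']

This matches one or more of one of [wmey] (lazy) (captured); then optionally a word character (non-capturing group).
A non-greedy quantifier consumes as few characters as it can — just enough that the remainder of the pattern still matches from where it stops; whatever follows it matches normally.
Matches: at [2:4] match 'wA', group 1 = 'w'; at [7:8] match 'm', group 1 = 'm'; at [9:11] match 'mw', group 1 = 'm'; at [15:17] match 'wk', group 1 = 'w'.
With a single group, `findall` returns only what that group captured — 4 items.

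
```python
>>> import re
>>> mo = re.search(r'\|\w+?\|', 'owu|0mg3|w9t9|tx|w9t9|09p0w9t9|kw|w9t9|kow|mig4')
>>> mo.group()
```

'|0mg3|'

The match spans [3:9] → '|0mg3|'.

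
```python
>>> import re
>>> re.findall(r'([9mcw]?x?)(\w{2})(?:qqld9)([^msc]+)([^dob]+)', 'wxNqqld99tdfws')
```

[('w', 'xN', '9tdfw', 's')]

The pattern matches optionally one of [9mcw], then optionally the literal 'x' (captured); then exactly 2 of a word character (captured); then the literal 'qq', then the literal 'ld9' (non-capturing group); then one or more of any character except [msc] (captured); then one or more of any character except [dob] (captured).
Walking the string: at [0:14] match 'wxNqqld99tdfws', groups = ('w', 'xN', '9tdfw', 's').
`findall` packs the 4 group values into a tuple for every match.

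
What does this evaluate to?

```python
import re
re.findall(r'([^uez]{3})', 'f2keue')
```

Pattern: exactly 3 of any character except [uez] (captured).
With a single group, `findall` returns only what that group captured — 1 item.

['f2k']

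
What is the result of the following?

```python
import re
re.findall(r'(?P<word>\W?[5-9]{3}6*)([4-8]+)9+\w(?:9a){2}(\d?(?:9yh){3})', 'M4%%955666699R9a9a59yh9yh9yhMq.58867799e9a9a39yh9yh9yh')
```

[('%955666', '6', '59yh9yh9yh'), ('.5886', '77', '39yh9yh9yh')]

Pattern: optionally a non-word character, then exactly 3 of a character in [5-9], then zero or more of a literal '6' (captured as 'word'); then one or more of a character in [4-8] (captured); then one or more of the literal '9', then a word character, then the literal '9a' repeated 2 times; then optionally a digit, then the literal '9yh' repeated 3 times (captured).
Matches: at [3:28] match '%955666699R9a9a59yh9yh9yh', groups = ('%955666', '6', '59yh9yh9yh'); at [30:54] match '.58867799e9a9a39yh9yh9yh', groups = ('.5886', '77', '39yh9yh9yh').
3 groups means each result is a tuple of 3 captured strings — 2 here.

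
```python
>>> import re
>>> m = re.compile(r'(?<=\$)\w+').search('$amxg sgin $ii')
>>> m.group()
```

The lookaround is zero-width — it requires the adjacent text to match without consuming it, so the asserted text isn't part of the match.
Unlike `match`, `search` isn't anchored — it looks for the pattern anywhere in the string.
The match spans [1:5] → 'amxg'.

'amxg'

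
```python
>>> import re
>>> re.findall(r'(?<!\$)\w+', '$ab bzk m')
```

`(?!…)`/`(?<!…)` only lets a position through if the neighbouring text does NOT match; no characters are consumed.
Walking the string: at [2:3] → 'b'; at [4:7] → 'bzk'; at [8:9] → 'm'.
With no groups in the pattern, `findall` gives back each whole match — 3 here.

['b', 'bzk', 'm']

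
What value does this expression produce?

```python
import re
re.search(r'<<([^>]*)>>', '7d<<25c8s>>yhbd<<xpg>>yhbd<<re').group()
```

'<<25c8s>>'

`search` walks the string left to right and returns the first match it finds.
The match spans [2:11] → '<<25c8s>>'.
Captured: group 1 = '25c8s'.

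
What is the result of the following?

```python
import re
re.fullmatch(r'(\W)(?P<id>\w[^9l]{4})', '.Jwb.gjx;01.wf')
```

None

For `fullmatch`, every character of the input must be accounted for by the pattern.
Here the pattern can't cover the whole string, so the call returns None.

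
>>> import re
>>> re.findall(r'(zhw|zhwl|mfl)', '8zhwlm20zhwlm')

Branches in `(...|...)` are attempted left-to-right; the first branch that allows the whole pattern to succeed is taken.
With a single group, `findall` returns only what that group captured — 2 items.

['zhw', 'zhw']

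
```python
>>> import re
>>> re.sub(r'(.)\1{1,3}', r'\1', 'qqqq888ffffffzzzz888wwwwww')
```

The backreference `\1` re-matches whatever the first group consumed, character for character.
The replacement refers to a captured group, so each match is rewritten using its own captured text.

'q8ffz8ww'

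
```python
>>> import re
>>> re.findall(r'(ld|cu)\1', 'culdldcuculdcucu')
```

`\1` has to match the exact text group 1 already captured.
With a single group, `findall` returns only what that group captured — 3 items.

['ld', 'cu', 'cu']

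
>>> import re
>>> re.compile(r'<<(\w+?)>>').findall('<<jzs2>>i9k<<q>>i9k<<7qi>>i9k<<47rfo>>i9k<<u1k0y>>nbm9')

Walking the string: at [0:8] match '<<jzs2>>', group 1 = 'jzs2'; at [11:16] match '<<q>>', group 1 = 'q'; at [19:26] match '<<7qi>>', group 1 = '7qi'; at [29:38] match '<<47rfo>>', group 1 = '47rfo'; at [41:50] match '<<u1k0y>>', group 1 = 'u1k0y'.
`findall` collects group 1 from each match (5 total).

['jzs2', 'q', '7qi', '47rfo', 'u1k0y']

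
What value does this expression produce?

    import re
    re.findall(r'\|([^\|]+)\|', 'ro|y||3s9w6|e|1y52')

['y', '3s9w6']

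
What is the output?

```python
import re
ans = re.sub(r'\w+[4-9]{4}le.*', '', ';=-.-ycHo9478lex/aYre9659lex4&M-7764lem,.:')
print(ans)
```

;=-.-

Pattern: one or more of a word character; then exactly 4 of a character in [4-9]; then the literal 'le', then zero or more of any character.
Matches: at [5:42] → 'ycHo9478lex/aYre9659lex4&M-7764lem,.:'.
`sub` substitutes '' at each match site.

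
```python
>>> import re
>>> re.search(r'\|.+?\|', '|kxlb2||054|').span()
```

With the lazy modifier that quantifier settles for the fewest repetitions that let the rest of the pattern succeed (the atoms after it are unaffected and can still be greedy).
Unlike `match`, `search` isn't anchored — it looks for the pattern anywhere in the string.
The match spans [0:7] → '|kxlb2|'.

(0, 7)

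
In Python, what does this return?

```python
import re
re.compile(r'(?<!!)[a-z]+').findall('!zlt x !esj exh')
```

`(?!…)`/`(?<!…)` only lets a position through if the neighbouring text does NOT match; no characters are consumed.
`findall` yields the raw match text (4 of them) because the pattern has no groups.

['lt', 'x', 'sj', 'exh']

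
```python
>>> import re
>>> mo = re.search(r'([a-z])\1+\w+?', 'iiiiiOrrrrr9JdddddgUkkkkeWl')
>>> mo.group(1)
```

'i'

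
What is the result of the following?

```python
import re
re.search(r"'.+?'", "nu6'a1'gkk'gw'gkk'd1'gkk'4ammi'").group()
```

"'a1'"

The match spans [3:7] → "'a1'".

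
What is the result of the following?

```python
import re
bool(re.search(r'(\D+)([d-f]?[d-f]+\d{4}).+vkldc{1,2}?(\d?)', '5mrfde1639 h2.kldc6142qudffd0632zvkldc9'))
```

Pattern: one or more of a non-digit (captured); then optionally a character in [d-f], then one or more of a character in [d-f], then exactly 4 of a digit (captured); then one or more of any character, then the literal 'vk'; then the literal 'ld', then 1 to 2 of the literal 'c' (lazy); then optionally a digit (captured).
`re.search` scans for the first position where the pattern succeeds.
The match spans [1:39] → 'mrfde1639 h2.kldc6142qudffd0632zvkldc9'.
Captured: group 1 = 'mrfd', group 2 = 'e1639', group 3 = '9'.

True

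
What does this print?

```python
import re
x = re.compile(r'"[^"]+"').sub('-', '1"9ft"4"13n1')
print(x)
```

1-4"13n1

Matches: at [1:6] → '"9ft"'.
`sub` substitutes '-' at each match site.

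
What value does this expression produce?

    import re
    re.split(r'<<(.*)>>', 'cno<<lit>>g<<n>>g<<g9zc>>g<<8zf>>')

Matches to split on: at [3:33] → '<<lit>>g<<n>>g<<g9zc>>g<<8zf>>'.
With a capturing group present, the delimiter's captured portion is kept in the result list.

['cno', 'lit>>g<<n>>g<<g9zc>>g<<8zf', '']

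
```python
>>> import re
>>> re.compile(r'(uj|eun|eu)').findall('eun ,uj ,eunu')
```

['eun', 'uj', 'eun']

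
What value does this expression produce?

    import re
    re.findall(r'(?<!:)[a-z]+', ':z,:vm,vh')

['m', 'vh']

The negative lookahead/lookbehind blocks any match where the forbidden context is present.
Since nothing is captured, `findall` lists the 2 matched substrings directly.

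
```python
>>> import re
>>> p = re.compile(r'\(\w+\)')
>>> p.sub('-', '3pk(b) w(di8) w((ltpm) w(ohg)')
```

'3pk- w- w(- w-'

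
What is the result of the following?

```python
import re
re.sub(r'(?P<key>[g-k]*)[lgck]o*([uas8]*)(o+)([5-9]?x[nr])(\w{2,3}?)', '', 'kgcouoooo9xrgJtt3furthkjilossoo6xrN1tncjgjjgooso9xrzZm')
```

'tt3furttncm'

This matches zero or more of a character in [g-k] (captured as 'key'); then one of [lgck], then zero or more of a literal 'o'; then zero or more of one of [uas8] (captured); then one or more of a literal 'o' (captured); then optionally a character in [5-9], then a literal 'x', then one of [nr] (captured); then 2 to 3 of a word character (lazy) (captured).
With the lazy modifier that quantifier settles for the fewest repetitions that let the rest of the pattern succeed (the atoms after it are unaffected and can still be greedy).
Matches: at [0:14] → 'kgcouoooo9xrgJ'; at [21:36] → 'hkjilossoo6xrN1'; at [39:53] → 'jgjjgooso9xrzZ'.
Every occurrence is swapped for ''.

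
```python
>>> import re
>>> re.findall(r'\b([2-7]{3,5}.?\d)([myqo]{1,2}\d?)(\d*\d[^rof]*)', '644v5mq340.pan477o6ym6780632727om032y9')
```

With 3 capturing groups, `findall` returns a 3-tuple per match.

[('644v5', 'mq3', '40.pan477')]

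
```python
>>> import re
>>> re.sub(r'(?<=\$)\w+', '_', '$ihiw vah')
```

The `(?=…)`/`(?<=…)` assertion just peeks at neighbouring text; it doesn't advance the match position.
Matches: at [1:5] → 'ihiw'.
Each match is replaced by '_'.

'$_ vah'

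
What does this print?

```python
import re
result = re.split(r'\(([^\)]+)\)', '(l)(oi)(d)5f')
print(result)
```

['', 'l', '', 'oi', '', 'd', '5f']

Matches to split on: at [0:3] → '(l)'; at [3:7] → '(oi)'; at [7:10] → '(d)'.
`re.split` interleaves the captured-group text with the surrounding fragments.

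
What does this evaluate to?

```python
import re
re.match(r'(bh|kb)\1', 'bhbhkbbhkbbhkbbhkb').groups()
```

('bh',)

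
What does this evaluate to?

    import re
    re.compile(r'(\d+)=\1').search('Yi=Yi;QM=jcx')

`\1` has to match the exact text group 1 already captured.
Here the pattern never matches, so the call returns None.

None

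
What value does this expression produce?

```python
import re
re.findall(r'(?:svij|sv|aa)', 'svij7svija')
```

The regex engine tests alternatives in the order written; an earlier branch that matches wins even if a later one would match more.
Matches: at [0:4] → 'svij'; at [5:9] → 'svij'.
No capturing groups, so `findall` returns the 2 full match strings.

['svij', 'svij']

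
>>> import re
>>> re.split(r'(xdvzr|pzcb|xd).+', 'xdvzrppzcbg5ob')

['', 'xdvzr', '']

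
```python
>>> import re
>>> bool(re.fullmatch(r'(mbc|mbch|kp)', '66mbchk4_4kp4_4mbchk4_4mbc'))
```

False

`fullmatch` succeeds only if the pattern covers the string from start to end.
Here the string isn't matched end-to-end, so the call returns None, and `bool(None)` is False.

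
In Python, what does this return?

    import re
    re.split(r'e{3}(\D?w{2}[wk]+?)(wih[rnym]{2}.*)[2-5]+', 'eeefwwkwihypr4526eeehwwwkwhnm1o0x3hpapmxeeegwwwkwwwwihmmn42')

['eeefwwkwihypr4526eeehwwwkwhnm1o0x3hpapmx', 'gwwwkwww', 'wihmmn4', '']

`re.split` interleaves the captured-group text with the surrounding fragments.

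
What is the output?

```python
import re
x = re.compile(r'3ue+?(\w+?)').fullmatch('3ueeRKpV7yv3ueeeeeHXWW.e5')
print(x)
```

None

`re.fullmatch` is like wrapping the pattern in `^…$` (in single-line mode).
Here the pattern can't cover the whole string, so the call returns None.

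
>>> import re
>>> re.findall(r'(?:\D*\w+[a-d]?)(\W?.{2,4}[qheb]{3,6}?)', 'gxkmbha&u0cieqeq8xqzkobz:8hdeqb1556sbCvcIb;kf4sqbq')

[':8hdeqb', ';kf4sqbq']

Because there's exactly one group, `findall` drops the full match and keeps group 1 from each hit.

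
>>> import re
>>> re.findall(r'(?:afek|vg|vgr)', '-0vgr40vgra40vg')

['vg', 'vg', 'vg']

`|` is ordered: at each position the engine commits to the first alternative that works.
`findall` yields the raw match text (3 of them) because the pattern has no groups.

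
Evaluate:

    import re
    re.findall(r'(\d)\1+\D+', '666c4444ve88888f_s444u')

The backreference `\1` re-matches whatever the first group consumed, character for character.
Because there's exactly one group, `findall` drops the full match and keeps group 1 from each hit.

['6', '4', '8', '4']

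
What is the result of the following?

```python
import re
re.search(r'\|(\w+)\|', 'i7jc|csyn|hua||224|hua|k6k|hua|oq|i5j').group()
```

'|csyn|'

`search` walks the string left to right and returns the first match it finds.
The match spans [4:10] → '|csyn|'.
Captured: group 1 = 'csyn'.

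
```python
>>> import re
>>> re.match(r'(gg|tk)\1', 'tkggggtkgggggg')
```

None

`\1` is not a pattern — it's the concrete string captured by group 1, re-applied verbatim.
`re.match` won't scan ahead — the pattern has to work from the very first character.
Here position 0 doesn't satisfy it, so the call returns None.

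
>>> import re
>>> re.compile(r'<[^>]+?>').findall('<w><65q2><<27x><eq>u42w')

['<w>', '<65q2>', '<<27x>', '<eq>']

Scanning left to right: at [0:3] → '<w>'; at [3:9] → '<65q2>'; at [9:15] → '<<27x>'; at [15:19] → '<eq>'.
Since nothing is captured, `findall` lists the 4 matched substrings directly.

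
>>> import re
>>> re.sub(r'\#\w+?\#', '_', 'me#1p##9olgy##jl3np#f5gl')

Matches: at [2:6] → '#1p#'; at [6:13] → '#9olgy#'; at [13:20] → '#jl3np#'.
Every occurrence is swapped for '_'.

'me___f5gl'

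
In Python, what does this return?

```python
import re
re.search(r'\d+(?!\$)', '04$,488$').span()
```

(0, 1)

A negative assertion filters positions out without eating any characters.
The match spans [0:1] → '0'.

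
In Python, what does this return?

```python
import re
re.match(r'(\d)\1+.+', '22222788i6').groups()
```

('2',)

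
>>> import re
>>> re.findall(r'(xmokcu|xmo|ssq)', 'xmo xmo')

['xmo', 'xmo']

Walking the string: at [0:3] match 'xmo', group 1 = 'xmo'; at [4:7] match 'xmo', group 1 = 'xmo'.
`findall` collects group 1 from each match (2 total).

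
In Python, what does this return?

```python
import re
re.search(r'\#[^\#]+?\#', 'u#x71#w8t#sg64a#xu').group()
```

'#x71#'

`search` walks the string left to right and returns the first match it finds.
The match spans [1:6] → '#x71#'.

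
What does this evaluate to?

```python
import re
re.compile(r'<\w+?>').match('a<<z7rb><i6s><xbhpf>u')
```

With `match`, the pattern is implicitly anchored at the beginning.
Here the pattern fails at index 0, so the call returns None.

None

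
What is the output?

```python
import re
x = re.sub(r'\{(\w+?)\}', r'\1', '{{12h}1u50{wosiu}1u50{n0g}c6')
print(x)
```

{12h1u50wosiu1u50n0gc6

Matches: at [1:6] → '{12h}'; at [10:17] → '{wosiu}'; at [21:26] → '{n0g}'.
Each match is replaced using the text its own group 1 captured.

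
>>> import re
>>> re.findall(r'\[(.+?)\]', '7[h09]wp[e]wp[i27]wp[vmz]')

['h09', 'e', 'i27', 'vmz']

`findall` collects group 1 from each match (4 total).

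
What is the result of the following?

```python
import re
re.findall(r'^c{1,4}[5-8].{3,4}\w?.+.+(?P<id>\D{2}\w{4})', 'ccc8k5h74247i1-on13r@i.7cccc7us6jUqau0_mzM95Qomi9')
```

This matches anchored at the start of the string; then 1 to 4 of a literal 'c', then a character in [5-8], then 3 to 4 of any character; then optionally a word character, then one or more of any character, then one or more of any character; then exactly 2 of a non-digit, then exactly 4 of a word character (captured as 'id').
Scanning left to right: at [0:46] match 'ccc8k5h74247i1-on13r@i.7cccc7us6jUqau0_mzM95Qo', group 1 = 'zM95Qo'.
`findall` collects group 1 from the one match (1 total).

['zM95Qo']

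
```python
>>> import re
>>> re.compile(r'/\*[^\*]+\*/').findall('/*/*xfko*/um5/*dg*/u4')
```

['/*xfko*/', '/*dg*/']

Matches: at [2:10] → '/*xfko*/'; at [13:19] → '/*dg*/'.
Since nothing is captured, `findall` lists the 2 matched substrings directly.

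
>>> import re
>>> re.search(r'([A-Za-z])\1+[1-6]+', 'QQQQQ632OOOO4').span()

A backreference is literal: `\1` must see the identical characters the first group matched.
The match spans [0:8] → 'QQQQQ632'.

(0, 8)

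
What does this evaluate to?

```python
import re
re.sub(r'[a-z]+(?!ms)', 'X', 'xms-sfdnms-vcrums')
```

'X-X-X'

The negative lookaround is zero-width — it rules out positions where the adjacent text would match, without consuming anything.
Matches: at [0:3] → 'xms'; at [4:10] → 'sfdnms'; at [11:17] → 'vcrums'.
`sub` substitutes 'X' at each match site.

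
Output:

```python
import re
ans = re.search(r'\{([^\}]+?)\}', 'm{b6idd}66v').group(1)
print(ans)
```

b6idd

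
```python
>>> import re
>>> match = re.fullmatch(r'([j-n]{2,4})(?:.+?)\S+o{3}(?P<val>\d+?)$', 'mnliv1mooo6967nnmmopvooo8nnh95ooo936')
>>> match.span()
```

(0, 36)

This matches 2 to 4 of a character in [j-n] (captured); then one or more of any character (lazy) (non-capturing group); then one or more of a non-whitespace character, then exactly 3 of a literal 'o'; then one or more of a digit (lazy) (captured as 'val'); then anchored at the end.
`re.fullmatch` requires the pattern to consume the entire string.
The match spans [0:36] → 'mnliv1mooo6967nnmmopvooo8nnh95ooo936'.
Captured: group 1 = 'mnl', group 2 = '936'.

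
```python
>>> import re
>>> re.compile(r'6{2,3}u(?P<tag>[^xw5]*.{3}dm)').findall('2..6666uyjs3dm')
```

['yjs3dm']

Pattern: 2 to 3 of the literal '6', then a literal 'u'; then zero or more of any character except [xw5], then exactly 3 of any character, then the literal 'dm' (captured as 'tag').
Because there's exactly one group, `findall` drops the full match and keeps group 1 from the one hit.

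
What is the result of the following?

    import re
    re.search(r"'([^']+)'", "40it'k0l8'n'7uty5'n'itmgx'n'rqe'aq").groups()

('k0l8',)

The match spans [4:10] → "'k0l8'".
Captured: group 1 = 'k0l8'.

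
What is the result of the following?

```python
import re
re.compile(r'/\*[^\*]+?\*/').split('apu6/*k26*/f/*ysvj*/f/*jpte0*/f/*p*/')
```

['apu6', 'f', 'f', 'f', '']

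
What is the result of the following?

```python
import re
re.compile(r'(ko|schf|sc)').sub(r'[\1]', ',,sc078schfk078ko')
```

Branches in `(...|...)` are attempted left-to-right; the first branch that allows the whole pattern to succeed is taken.
Matches: at [2:4] → 'sc'; at [7:11] → 'schf'; at [15:17] → 'ko'.
`\1` in the replacement pulls in group 1's text for each match.

',,[sc]078[schf]k078[ko]'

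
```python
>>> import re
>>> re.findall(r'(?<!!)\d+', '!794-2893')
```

The negative lookahead/lookbehind blocks any match where the forbidden context is present.
No capturing groups, so `findall` returns the 2 full match strings.

['94', '2893']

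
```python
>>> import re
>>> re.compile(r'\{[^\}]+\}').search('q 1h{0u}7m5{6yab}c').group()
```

'{0u}'

The match spans [4:8] → '{0u}'.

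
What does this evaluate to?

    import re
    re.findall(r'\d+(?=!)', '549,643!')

['643']

Lookahead/lookbehind check context without consuming it, so the matched span excludes the asserted characters.
With no groups in the pattern, `findall` gives back each whole match — 1 here.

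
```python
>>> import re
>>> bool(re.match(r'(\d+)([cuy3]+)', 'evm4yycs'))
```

Pattern: one or more of a digit (captured); then one or more of one of [cuy3] (captured).
`re.match` won't scan ahead — the pattern has to work from the very first character.
Here the string doesn't start with a match, so the call returns None, and `bool(None)` is False.

False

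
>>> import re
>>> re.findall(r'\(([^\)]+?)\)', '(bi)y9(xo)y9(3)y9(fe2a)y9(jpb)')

['bi', 'xo', '3', 'fe2a', 'jpb']

Scanning left to right: at [0:4] match '(bi)', group 1 = 'bi'; at [6:10] match '(xo)', group 1 = 'xo'; at [12:15] match '(3)', group 1 = '3'; at [17:23] match '(fe2a)', group 1 = 'fe2a'; at [25:30] match '(jpb)', group 1 = 'jpb'.
With a single group, `findall` returns only what that group captured — 5 items.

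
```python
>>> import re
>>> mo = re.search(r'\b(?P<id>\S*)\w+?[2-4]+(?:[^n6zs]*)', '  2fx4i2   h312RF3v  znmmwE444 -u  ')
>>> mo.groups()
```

('2fx4',)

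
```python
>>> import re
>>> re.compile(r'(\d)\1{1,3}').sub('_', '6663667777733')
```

A backreference is literal: `\1` must see the identical characters the first group matched.
Matches: at [0:3] → '666'; at [4:6] → '66'; at [6:10] → '7777'; at [11:13] → '33'.
`sub` substitutes '_' at each match site.

'_3__7_'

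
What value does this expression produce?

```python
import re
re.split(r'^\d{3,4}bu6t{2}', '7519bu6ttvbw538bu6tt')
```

['', 'vbw538bu6tt']

Pattern: anchored at the start of the string; then 3 to 4 of a digit; then the literal 'bu6', then exactly 2 of the literal 't'.
Matches to split on: at [0:9] → '7519bu6tt'.
The string is cut at each match, leaving 2 pieces.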